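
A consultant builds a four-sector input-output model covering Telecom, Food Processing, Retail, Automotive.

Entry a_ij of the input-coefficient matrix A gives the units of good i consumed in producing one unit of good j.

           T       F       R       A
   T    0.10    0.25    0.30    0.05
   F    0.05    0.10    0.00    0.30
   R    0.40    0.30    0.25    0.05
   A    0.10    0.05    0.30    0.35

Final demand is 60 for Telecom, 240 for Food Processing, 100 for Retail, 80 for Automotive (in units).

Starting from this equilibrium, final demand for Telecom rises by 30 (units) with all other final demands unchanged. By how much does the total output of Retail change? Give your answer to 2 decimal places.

I − A =
  [   0.90    -0.25    -0.30    -0.05]
  [  -0.05     0.90     0.00    -0.30]
  [  -0.40    -0.30     0.75    -0.05]
  [  -0.10    -0.05    -0.30     0.65]
Compute the cofactors C_ij = (−1)^(i+j)·(3×3 minor ij) of I−A; the adjugate is their transpose:
adj(I−A) = Cᵀ =
  [ 0.387000   0.183750   0.207000   0.130500]
  [ 0.082125   0.336000   0.100500   0.169125]
  [ 0.251375   0.243500   0.492750   0.169625]
  [ 0.181875   0.166500   0.267000   0.485625]
det(I−A) = Σ_j (I−A)_1j·C_1j = (0.90)(0.387000) + (-0.25)(0.082125) + (-0.30)(0.251375) + (-0.05)(0.181875) = 0.2432625
(I − A)⁻¹ = adj(I−A) / det(I−A) ≈
  [   1.5909     0.7554     0.8509     0.5365]
  [   0.3376     1.3812     0.4131     0.6952]
  [   1.0333     1.0010     2.0256     0.6973]
  [   0.7476     0.6844     1.0976     1.9963]
Δx = (I − A)⁻¹ Δd with Δd having +30 in the Telecom component and 0 elsewhere.
So Δx_R = L_RT · (+30), where L_RT = adj(I−A)_RT / det(I−A) = 0.251375 / 0.2432625.
Δx_R = 0.251375 × (+30) / 0.2432625 = 7.54125 / 0.2432625 ≈ 31.00.

Δx_R = 31.00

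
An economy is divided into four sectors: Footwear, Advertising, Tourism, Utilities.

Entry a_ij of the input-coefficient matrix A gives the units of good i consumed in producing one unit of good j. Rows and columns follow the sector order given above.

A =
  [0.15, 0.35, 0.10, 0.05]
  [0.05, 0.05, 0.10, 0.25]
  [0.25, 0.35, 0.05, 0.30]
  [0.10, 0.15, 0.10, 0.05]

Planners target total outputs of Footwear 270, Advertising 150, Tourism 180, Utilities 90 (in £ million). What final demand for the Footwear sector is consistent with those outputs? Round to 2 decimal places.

d_1 = 154.50

I − A =
  [   0.85    -0.35    -0.10    -0.05]
  [  -0.05     0.95    -0.10    -0.25]
  [  -0.25    -0.35     0.95    -0.30]
  [  -0.10    -0.15    -0.10     0.95]
d = (I − A) x:
  d_1 = (+0.85)·270 + (-0.35)·150 + (-0.10)·180 + (-0.05)·90 = 154.50
  d_2 = (-0.05)·270 + (+0.95)·150 + (-0.10)·180 + (-0.25)·90 = 88.50
  d_3 = (-0.25)·270 + (-0.35)·150 + (+0.95)·180 + (-0.30)·90 = 24.00
  d_4 = (-0.10)·270 + (-0.15)·150 + (-0.10)·180 + (+0.95)·90 = 18.00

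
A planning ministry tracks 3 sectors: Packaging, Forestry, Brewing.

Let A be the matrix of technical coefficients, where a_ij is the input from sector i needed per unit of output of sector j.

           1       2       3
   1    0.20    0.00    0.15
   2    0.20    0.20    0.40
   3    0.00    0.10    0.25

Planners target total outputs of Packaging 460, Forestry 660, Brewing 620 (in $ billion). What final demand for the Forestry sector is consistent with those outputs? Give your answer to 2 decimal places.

I − A =
  [   0.80     0.00    -0.15]
  [  -0.20     0.80    -0.40]
  [   0.00    -0.10     0.75]
d = (I − A) x:
  d_1 = (+0.80)·460 + (+0.00)·660 + (-0.15)·620 = 275.00
  d_2 = (-0.20)·460 + (+0.80)·660 + (-0.40)·620 = 188.00
  d_3 = (+0.00)·460 + (-0.10)·660 + (+0.75)·620 = 399.00

d_2 = 188.00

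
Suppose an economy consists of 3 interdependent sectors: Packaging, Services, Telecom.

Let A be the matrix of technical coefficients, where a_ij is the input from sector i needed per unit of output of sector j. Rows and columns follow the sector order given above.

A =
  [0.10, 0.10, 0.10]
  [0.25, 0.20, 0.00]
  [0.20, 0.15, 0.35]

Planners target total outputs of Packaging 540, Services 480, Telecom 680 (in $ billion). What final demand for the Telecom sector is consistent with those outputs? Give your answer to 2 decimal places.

d_3 = 262.00

I − A =
  [   0.90    -0.10    -0.10]
  [  -0.25     0.80     0.00]
  [  -0.20    -0.15     0.65]
d = (I − A) x:
  d_1 = (+0.90)·540 + (-0.10)·480 + (-0.10)·680 = 370.00
  d_2 = (-0.25)·540 + (+0.80)·480 + (+0.00)·680 = 249.00
  d_3 = (-0.20)·540 + (-0.15)·480 + (+0.65)·680 = 262.00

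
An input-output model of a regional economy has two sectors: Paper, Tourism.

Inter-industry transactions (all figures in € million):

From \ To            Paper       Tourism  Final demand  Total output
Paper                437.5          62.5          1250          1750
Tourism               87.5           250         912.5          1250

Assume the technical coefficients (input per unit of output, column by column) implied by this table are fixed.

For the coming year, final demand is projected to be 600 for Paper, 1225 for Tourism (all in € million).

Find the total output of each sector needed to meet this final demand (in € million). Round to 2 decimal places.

x_P = 905.86, x_T = 1587.87

Technical coefficients a_ij = z_ij / X_j:
  a_PP = 437.5/1750 = 0.25, a_TP = 87.5/1750 = 0.05
  a_PT = 62.5/1250 = 0.05, a_TT = 250/1250 = 0.20
I − A =
  [   0.75    -0.05]
  [  -0.05     0.80]
det(I−A) = (0.75)(0.80) − (-0.05)(-0.05) = 0.5975
adj(I−A) = [[0.80, 0.05], [0.05, 0.75]]
(I − A)⁻¹ = adj(I−A) / det(I−A) ≈
  [   1.3389     0.0837]
  [   0.0837     1.2552]
x = (I − A)⁻¹ d = adj(I−A)·d / det(I−A), with det(I−A) = 0.5975:
  x_P = (0.80·600 + 0.05·1225) / 0.5975 = 541.25 / 0.5975 ≈ 905.86
  x_T = (0.05·600 + 0.75·1225) / 0.5975 = 948.75 / 0.5975 ≈ 1587.87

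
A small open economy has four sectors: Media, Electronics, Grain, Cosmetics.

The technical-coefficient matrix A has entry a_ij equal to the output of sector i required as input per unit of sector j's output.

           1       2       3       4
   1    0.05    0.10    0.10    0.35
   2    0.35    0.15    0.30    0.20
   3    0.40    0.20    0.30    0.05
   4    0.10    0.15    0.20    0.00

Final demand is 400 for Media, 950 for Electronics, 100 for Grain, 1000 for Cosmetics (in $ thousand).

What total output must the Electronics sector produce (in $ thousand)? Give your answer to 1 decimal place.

I − A =
  [   0.95    -0.10    -0.10    -0.35]
  [  -0.35     0.85    -0.30    -0.20]
  [  -0.40    -0.20     0.70    -0.05]
  [  -0.10    -0.15    -0.20     1.00]
Compute the cofactors C_ij = (−1)^(i+j)·(3×3 minor ij) of I−A; the adjugate is their transpose:
adj(I−A) = Cᵀ =
  [ 0.495250   0.140500   0.191250   0.211000]
  [ 0.393000   0.562500   0.374000   0.268750]
  [ 0.408875   0.251625   0.693875   0.228125]
  [ 0.190250   0.148750   0.214000   0.430750]
det(I−A) = Σ_j (I−A)_1j·C_1j = (0.95)(0.495250) + (-0.10)(0.393000) + (-0.10)(0.408875) + (-0.35)(0.190250) = 0.3237125
(I − A)⁻¹ = adj(I−A) / det(I−A) ≈
  [   1.5299     0.4340     0.5908     0.6518]
  [   1.2140     1.7377     1.1553     0.8302]
  [   1.2631     0.7773     2.1435     0.7047]
  [   0.5877     0.4595     0.6611     1.3307]
x = (I − A)⁻¹ d = adj(I−A)·d / det(I−A), with det(I−A) = 0.3237125:
  x_1 = (0.495250·400 + 0.140500·950 + 0.191250·100 + 0.211000·1000) / 0.3237125 = 561.70 / 0.3237125 ≈ 1735.2
  x_2 = (0.393000·400 + 0.562500·950 + 0.374000·100 + 0.268750·1000) / 0.3237125 = 997.725 / 0.3237125 ≈ 3082.1
  x_3 = (0.408875·400 + 0.251625·950 + 0.693875·100 + 0.228125·1000) / 0.3237125 = 700.10625 / 0.3237125 ≈ 2162.7
  x_4 = (0.190250·400 + 0.148750·950 + 0.214000·100 + 0.430750·1000) / 0.3237125 = 669.5625 / 0.3237125 ≈ 2068.4

x_2 = 3082.1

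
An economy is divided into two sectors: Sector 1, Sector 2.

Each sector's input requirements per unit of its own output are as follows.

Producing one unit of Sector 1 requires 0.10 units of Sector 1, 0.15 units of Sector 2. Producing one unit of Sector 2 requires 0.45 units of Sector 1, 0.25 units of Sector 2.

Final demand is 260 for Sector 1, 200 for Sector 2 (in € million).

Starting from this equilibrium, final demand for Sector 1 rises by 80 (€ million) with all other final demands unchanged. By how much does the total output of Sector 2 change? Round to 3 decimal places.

Δx_2 = 19.753

I − A =
  [   0.90    -0.45]
  [  -0.15     0.75]
det(I−A) = (0.90)(0.75) − (-0.45)(-0.15) = 0.6075
adj(I−A) = [[0.75, 0.45], [0.15, 0.90]]
(I − A)⁻¹ = adj(I−A) / det(I−A) ≈
  [   1.2346     0.7407]
  [   0.2469     1.4815]
Δx = (I − A)⁻¹ Δd with Δd having +80 in the Sector 1 component and 0 elsewhere.
So Δx_2 = L_21 · (+80), where L_21 = adj(I−A)_21 / det(I−A) = 0.15 / 0.6075.
Δx_2 = 0.15 × (+80) / 0.6075 = 12.00 / 0.6075 ≈ 19.753.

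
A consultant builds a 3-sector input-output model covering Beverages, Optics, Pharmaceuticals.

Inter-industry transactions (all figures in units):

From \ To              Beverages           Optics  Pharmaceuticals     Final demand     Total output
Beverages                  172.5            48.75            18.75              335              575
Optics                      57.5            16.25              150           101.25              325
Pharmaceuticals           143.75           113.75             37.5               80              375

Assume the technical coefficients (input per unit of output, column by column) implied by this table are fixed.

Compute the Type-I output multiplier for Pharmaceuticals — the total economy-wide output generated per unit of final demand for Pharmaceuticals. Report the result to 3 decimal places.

Technical coefficients a_ij = z_ij / X_j:
  a_11 = 172.5/575 = 0.30, a_21 = 57.5/575 = 0.10, a_31 = 143.75/575 = 0.25
  a_12 = 48.75/325 = 0.15, a_22 = 16.25/325 = 0.05, a_32 = 113.75/325 = 0.35
  a_13 = 18.75/375 = 0.05, a_23 = 150/375 = 0.40, a_33 = 37.5/375 = 0.10
I − A =
  [   0.70    -0.15    -0.05]
  [  -0.10     0.95    -0.40]
  [  -0.25    -0.35     0.90]
Cofactors of I−A, C_ij = (−1)^(i+j)·(minor ij) (rows/columns in the sector order above):
  C_11 = (0.95)(0.90) − (-0.40)(-0.35) = 0.7150
  C_12 = −[(-0.10)(0.90) − (-0.40)(-0.25)] = 0.1900
  C_13 = (-0.10)(-0.35) − (0.95)(-0.25) = 0.2725
  C_21 = −[(-0.15)(0.90) − (-0.05)(-0.35)] = 0.1525
  C_22 = (0.70)(0.90) − (-0.05)(-0.25) = 0.6175
  C_23 = −[(0.70)(-0.35) − (-0.15)(-0.25)] = 0.2825
  C_31 = (-0.15)(-0.40) − (-0.05)(0.95) = 0.1075
  C_32 = −[(0.70)(-0.40) − (-0.05)(-0.10)] = 0.2850
  C_33 = (0.70)(0.95) − (-0.15)(-0.10) = 0.6500
det(I−A) = Σ_j (I−A)_1j·C_1j = (0.70)(0.7150) + (-0.15)(0.1900) + (-0.05)(0.2725) = 0.458375
adj(I−A) = Cᵀ =
  [ 0.7150   0.1525   0.1075]
  [ 0.1900   0.6175   0.2850]
  [ 0.2725   0.2825   0.6500]
(I − A)⁻¹ = adj(I−A) / det(I−A) ≈
  [   1.5599     0.3327     0.2345]
  [   0.4145     1.3472     0.6218]
  [   0.5945     0.6163     1.4181]
The output multiplier for sector j is the column-j sum of the Leontief inverse (I − A)⁻¹ = adj(I−A) / det(I−A).
Column 3 of adj(I−A): (0.1075, 0.2850, 0.6500); det(I−A) = 0.458375.
m_3 = (0.1075 + 0.2850 + 0.6500) / 0.458375 = 1.0425 / 0.458375 ≈ 2.274.

m_3 = 2.274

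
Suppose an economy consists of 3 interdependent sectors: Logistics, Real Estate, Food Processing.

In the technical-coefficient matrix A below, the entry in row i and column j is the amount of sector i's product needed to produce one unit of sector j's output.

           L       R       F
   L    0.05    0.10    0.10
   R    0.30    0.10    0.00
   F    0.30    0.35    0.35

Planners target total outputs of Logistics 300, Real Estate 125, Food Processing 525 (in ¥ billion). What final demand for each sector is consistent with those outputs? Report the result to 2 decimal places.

d_L = 220.00, d_R = 22.50, d_F = 207.50

I − A =
  [   0.95    -0.10    -0.10]
  [  -0.30     0.90     0.00]
  [  -0.30    -0.35     0.65]
d = (I − A) x:
  d_L = (+0.95)·300 + (-0.10)·125 + (-0.10)·525 = 220.00
  d_R = (-0.30)·300 + (+0.90)·125 + (+0.00)·525 = 22.50
  d_F = (-0.30)·300 + (-0.35)·125 + (+0.65)·525 = 207.50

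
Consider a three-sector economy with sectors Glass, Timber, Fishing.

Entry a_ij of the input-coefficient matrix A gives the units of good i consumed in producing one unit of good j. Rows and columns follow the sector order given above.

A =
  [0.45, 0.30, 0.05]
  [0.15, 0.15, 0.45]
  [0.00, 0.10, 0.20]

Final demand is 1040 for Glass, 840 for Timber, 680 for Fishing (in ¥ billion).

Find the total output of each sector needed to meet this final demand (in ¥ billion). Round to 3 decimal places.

x_G = 3158.080, x_T = 2136.960, x_F = 1117.120

I − A =
  [   0.55    -0.30    -0.05]
  [  -0.15     0.85    -0.45]
  [   0.00    -0.10     0.80]
Cofactors of I−A, C_ij = (−1)^(i+j)·(minor ij) (rows/columns in the sector order above):
  C_11 = (0.85)(0.80) − (-0.45)(-0.10) = 0.6350
  C_12 = −[(-0.15)(0.80) − (-0.45)(0.00)] = 0.1200
  C_13 = (-0.15)(-0.10) − (0.85)(0.00) = 0.0150
  C_21 = −[(-0.30)(0.80) − (-0.05)(-0.10)] = 0.2450
  C_22 = (0.55)(0.80) − (-0.05)(0.00) = 0.4400
  C_23 = −[(0.55)(-0.10) − (-0.30)(0.00)] = 0.0550
  C_31 = (-0.30)(-0.45) − (-0.05)(0.85) = 0.1775
  C_32 = −[(0.55)(-0.45) − (-0.05)(-0.15)] = 0.2550
  C_33 = (0.55)(0.85) − (-0.30)(-0.15) = 0.4225
det(I−A) = Σ_j (I−A)_1j·C_1j = (0.55)(0.6350) + (-0.30)(0.1200) + (-0.05)(0.0150) = 0.3125
adj(I−A) = Cᵀ =
  [ 0.6350   0.2450   0.1775]
  [ 0.1200   0.4400   0.2550]
  [ 0.0150   0.0550   0.4225]
(I − A)⁻¹ = adj(I−A) / det(I−A) ≈
  [   2.0320     0.7840     0.5680]
  [   0.3840     1.4080     0.8160]
  [   0.0480     0.1760     1.3520]
x = (I − A)⁻¹ d = adj(I−A)·d / det(I−A), with det(I−A) = 0.3125:
  x_G = (0.6350·1040 + 0.2450·840 + 0.1775·680) / 0.3125 = 986.90 / 0.3125 = 3158.080
  x_T = (0.1200·1040 + 0.4400·840 + 0.2550·680) / 0.3125 = 667.80 / 0.3125 = 2136.960
  x_F = (0.0150·1040 + 0.0550·840 + 0.4225·680) / 0.3125 = 349.10 / 0.3125 = 1117.120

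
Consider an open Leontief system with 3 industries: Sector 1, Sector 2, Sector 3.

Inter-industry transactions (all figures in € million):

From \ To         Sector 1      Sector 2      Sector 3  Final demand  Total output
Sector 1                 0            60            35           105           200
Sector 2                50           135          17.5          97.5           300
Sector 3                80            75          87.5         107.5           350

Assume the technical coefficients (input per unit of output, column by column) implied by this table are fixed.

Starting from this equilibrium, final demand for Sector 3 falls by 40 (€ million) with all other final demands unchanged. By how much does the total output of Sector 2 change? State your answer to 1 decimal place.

Δx_2 = -9.1

Technical coefficients a_ij = z_ij / X_j:
  a_11 = 0/200 = 0.00, a_21 = 50/200 = 0.25, a_31 = 80/200 = 0.40
  a_12 = 60/300 = 0.20, a_22 = 135/300 = 0.45, a_32 = 75/300 = 0.25
  a_13 = 35/350 = 0.10, a_23 = 17.5/350 = 0.05, a_33 = 87.5/350 = 0.25
I − A =
  [   1.00    -0.20    -0.10]
  [  -0.25     0.55    -0.05]
  [  -0.40    -0.25     0.75]
Cofactors of I−A, C_ij = (−1)^(i+j)·(minor ij) (rows/columns in the sector order above):
  C_11 = (0.55)(0.75) − (-0.05)(-0.25) = 0.4000
  C_12 = −[(-0.25)(0.75) − (-0.05)(-0.40)] = 0.2075
  C_13 = (-0.25)(-0.25) − (0.55)(-0.40) = 0.2825
  C_21 = −[(-0.20)(0.75) − (-0.10)(-0.25)] = 0.1750
  C_22 = (1.00)(0.75) − (-0.10)(-0.40) = 0.7100
  C_23 = −[(1.00)(-0.25) − (-0.20)(-0.40)] = 0.3300
  C_31 = (-0.20)(-0.05) − (-0.10)(0.55) = 0.0650
  C_32 = −[(1.00)(-0.05) − (-0.10)(-0.25)] = 0.0750
  C_33 = (1.00)(0.55) − (-0.20)(-0.25) = 0.5000
det(I−A) = Σ_j (I−A)_1j·C_1j = (1.00)(0.4000) + (-0.20)(0.2075) + (-0.10)(0.2825) = 0.33025
adj(I−A) = Cᵀ =
  [ 0.4000   0.1750   0.0650]
  [ 0.2075   0.7100   0.0750]
  [ 0.2825   0.3300   0.5000]
(I − A)⁻¹ = adj(I−A) / det(I−A) ≈
  [   1.2112     0.5299     0.1968]
  [   0.6283     2.1499     0.2271]
  [   0.8554     0.9992     1.5140]
Δx = (I − A)⁻¹ Δd with Δd having -40 in the Sector 3 component and 0 elsewhere.
So Δx_2 = L_23 · (-40), where L_23 = adj(I−A)_23 / det(I−A) = 0.0750 / 0.33025.
Δx_2 = 0.0750 × (-40) / 0.33025 = -3.00 / 0.33025 ≈ -9.1.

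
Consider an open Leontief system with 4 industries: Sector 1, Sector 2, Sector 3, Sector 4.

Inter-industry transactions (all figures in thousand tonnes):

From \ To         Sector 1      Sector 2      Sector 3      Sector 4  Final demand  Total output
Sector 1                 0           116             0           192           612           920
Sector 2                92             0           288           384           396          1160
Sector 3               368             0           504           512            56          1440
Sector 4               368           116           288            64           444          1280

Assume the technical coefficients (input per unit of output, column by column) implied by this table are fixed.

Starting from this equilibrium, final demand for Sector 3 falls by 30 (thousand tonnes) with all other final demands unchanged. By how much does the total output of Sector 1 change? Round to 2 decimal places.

Δx_1 = -4.04

Technical coefficients a_ij = z_ij / X_j:
  a_11 = 0/920 = 0.00, a_21 = 92/920 = 0.10, a_31 = 368/920 = 0.40, a_41 = 368/920 = 0.40
  a_12 = 116/1160 = 0.10, a_22 = 0/1160 = 0.00, a_32 = 0/1160 = 0.00, a_42 = 116/1160 = 0.10
  a_13 = 0/1440 = 0.00, a_23 = 288/1440 = 0.20, a_33 = 504/1440 = 0.35, a_43 = 288/1440 = 0.20
  a_14 = 192/1280 = 0.15, a_24 = 384/1280 = 0.30, a_34 = 512/1280 = 0.40, a_44 = 64/1280 = 0.05
I − A =
  [   1.00    -0.10     0.00    -0.15]
  [  -0.10     1.00    -0.20    -0.30]
  [  -0.40     0.00     0.65    -0.40]
  [  -0.40    -0.10    -0.20     0.95]
Compute the cofactors C_ij = (−1)^(i+j)·(3×3 minor ij) of I−A; the adjugate is their transpose:
adj(I−A) = Cᵀ =
  [ 0.51000   0.06350   0.05800   0.12500]
  [ 0.26375   0.48650   0.24100   0.29675]
  [ 0.53200   0.10000   0.83700   0.46800]
  [ 0.35450   0.09900   0.22600   0.63550]
det(I−A) = Σ_j (I−A)_1j·C_1j = (1.00)(0.51000) + (-0.10)(0.26375) + (0.00)(0.53200) + (-0.15)(0.35450) = 0.43045
(I − A)⁻¹ = adj(I−A) / det(I−A) ≈
  [   1.1848     0.1475     0.1347     0.2904]
  [   0.6127     1.1302     0.5599     0.6894]
  [   1.2359     0.2323     1.9445     1.0872]
  [   0.8236     0.2300     0.5250     1.4764]
Δx = (I − A)⁻¹ Δd with Δd having -30 in the Sector 3 component and 0 elsewhere.
So Δx_1 = L_13 · (-30), where L_13 = adj(I−A)_13 / det(I−A) = 0.05800 / 0.43045.
Δx_1 = 0.05800 × (-30) / 0.43045 = -1.74 / 0.43045 ≈ -4.04.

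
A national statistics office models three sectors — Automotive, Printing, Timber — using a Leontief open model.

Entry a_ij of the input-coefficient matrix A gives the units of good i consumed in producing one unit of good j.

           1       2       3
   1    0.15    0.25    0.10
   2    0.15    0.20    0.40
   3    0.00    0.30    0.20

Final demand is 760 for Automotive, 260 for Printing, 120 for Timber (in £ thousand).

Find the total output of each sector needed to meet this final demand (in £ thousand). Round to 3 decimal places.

I − A =
  [   0.85    -0.25    -0.10]
  [  -0.15     0.80    -0.40]
  [   0.00    -0.30     0.80]
Cofactors of I−A, C_ij = (−1)^(i+j)·(minor ij) (rows/columns in the sector order above):
  C_11 = (0.80)(0.80) − (-0.40)(-0.30) = 0.5200
  C_12 = −[(-0.15)(0.80) − (-0.40)(0.00)] = 0.1200
  C_13 = (-0.15)(-0.30) − (0.80)(0.00) = 0.0450
  C_21 = −[(-0.25)(0.80) − (-0.10)(-0.30)] = 0.2300
  C_22 = (0.85)(0.80) − (-0.10)(0.00) = 0.6800
  C_23 = −[(0.85)(-0.30) − (-0.25)(0.00)] = 0.2550
  C_31 = (-0.25)(-0.40) − (-0.10)(0.80) = 0.1800
  C_32 = −[(0.85)(-0.40) − (-0.10)(-0.15)] = 0.3550
  C_33 = (0.85)(0.80) − (-0.25)(-0.15) = 0.6425
det(I−A) = Σ_j (I−A)_1j·C_1j = (0.85)(0.5200) + (-0.25)(0.1200) + (-0.10)(0.0450) = 0.4075
adj(I−A) = Cᵀ =
  [ 0.5200   0.2300   0.1800]
  [ 0.1200   0.6800   0.3550]
  [ 0.0450   0.2550   0.6425]
(I − A)⁻¹ = adj(I−A) / det(I−A) ≈
  [   1.2761     0.5644     0.4417]
  [   0.2945     1.6687     0.8712]
  [   0.1104     0.6258     1.5767]
x = (I − A)⁻¹ d = adj(I−A)·d / det(I−A), with det(I−A) = 0.4075:
  x_1 = (0.5200·760 + 0.2300·260 + 0.1800·120) / 0.4075 = 476.60 / 0.4075 ≈ 1169.571
  x_2 = (0.1200·760 + 0.6800·260 + 0.3550·120) / 0.4075 = 310.60 / 0.4075 ≈ 762.209
  x_3 = (0.0450·760 + 0.2550·260 + 0.6425·120) / 0.4075 = 177.60 / 0.4075 ≈ 435.828

x_1 = 1169.571, x_2 = 762.209, x_3 = 435.828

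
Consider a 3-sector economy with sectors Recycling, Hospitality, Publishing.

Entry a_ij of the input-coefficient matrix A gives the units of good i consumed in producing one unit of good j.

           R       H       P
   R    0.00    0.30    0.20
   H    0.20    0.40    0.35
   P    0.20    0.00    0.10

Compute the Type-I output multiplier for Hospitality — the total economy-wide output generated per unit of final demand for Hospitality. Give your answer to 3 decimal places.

m_H = 2.698

I − A =
  [   1.00    -0.30    -0.20]
  [  -0.20     0.60    -0.35]
  [  -0.20     0.00     0.90]
Cofactors of I−A, C_ij = (−1)^(i+j)·(minor ij) (rows/columns in the sector order above):
  C_11 = (0.60)(0.90) − (-0.35)(0.00) = 0.5400
  C_12 = −[(-0.20)(0.90) − (-0.35)(-0.20)] = 0.2500
  C_13 = (-0.20)(0.00) − (0.60)(-0.20) = 0.1200
  C_21 = −[(-0.30)(0.90) − (-0.20)(0.00)] = 0.2700
  C_22 = (1.00)(0.90) − (-0.20)(-0.20) = 0.8600
  C_23 = −[(1.00)(0.00) − (-0.30)(-0.20)] = 0.0600
  C_31 = (-0.30)(-0.35) − (-0.20)(0.60) = 0.2250
  C_32 = −[(1.00)(-0.35) − (-0.20)(-0.20)] = 0.3900
  C_33 = (1.00)(0.60) − (-0.30)(-0.20) = 0.5400
det(I−A) = Σ_j (I−A)_1j·C_1j = (1.00)(0.5400) + (-0.30)(0.2500) + (-0.20)(0.1200) = 0.4410
adj(I−A) = Cᵀ =
  [ 0.5400   0.2700   0.2250]
  [ 0.2500   0.8600   0.3900]
  [ 0.1200   0.0600   0.5400]
(I − A)⁻¹ = adj(I−A) / det(I−A) ≈
  [   1.2245     0.6122     0.5102]
  [   0.5669     1.9501     0.8844]
  [   0.2721     0.1361     1.2245]
The output multiplier for sector j is the column-j sum of the Leontief inverse (I − A)⁻¹ = adj(I−A) / det(I−A).
Column H of adj(I−A): (0.2700, 0.8600, 0.0600); det(I−A) = 0.4410.
m_H = (0.2700 + 0.8600 + 0.0600) / 0.4410 = 1.19 / 0.4410 ≈ 2.698.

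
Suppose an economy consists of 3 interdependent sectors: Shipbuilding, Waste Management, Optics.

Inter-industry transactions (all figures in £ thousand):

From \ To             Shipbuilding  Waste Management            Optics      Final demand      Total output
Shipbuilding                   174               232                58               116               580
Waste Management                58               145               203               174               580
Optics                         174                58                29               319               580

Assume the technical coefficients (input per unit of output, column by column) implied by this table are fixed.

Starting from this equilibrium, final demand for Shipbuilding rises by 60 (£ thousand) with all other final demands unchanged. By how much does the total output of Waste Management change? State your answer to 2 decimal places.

Technical coefficients a_ij = z_ij / X_j:
  a_SS = 174/580 = 0.30, a_WS = 58/580 = 0.10, a_OS = 174/580 = 0.30
  a_SW = 232/580 = 0.40, a_WW = 145/580 = 0.25, a_OW = 58/580 = 0.10
  a_SO = 58/580 = 0.10, a_WO = 203/580 = 0.35, a_OO = 29/580 = 0.05
I − A =
  [   0.70    -0.40    -0.10]
  [  -0.10     0.75    -0.35]
  [  -0.30    -0.10     0.95]
Cofactors of I−A, C_ij = (−1)^(i+j)·(minor ij) (rows/columns in the sector order above):
  C_11 = (0.75)(0.95) − (-0.35)(-0.10) = 0.6775
  C_12 = −[(-0.10)(0.95) − (-0.35)(-0.30)] = 0.2000
  C_13 = (-0.10)(-0.10) − (0.75)(-0.30) = 0.2350
  C_21 = −[(-0.40)(0.95) − (-0.10)(-0.10)] = 0.3900
  C_22 = (0.70)(0.95) − (-0.10)(-0.30) = 0.6350
  C_23 = −[(0.70)(-0.10) − (-0.40)(-0.30)] = 0.1900
  C_31 = (-0.40)(-0.35) − (-0.10)(0.75) = 0.2150
  C_32 = −[(0.70)(-0.35) − (-0.10)(-0.10)] = 0.2550
  C_33 = (0.70)(0.75) − (-0.40)(-0.10) = 0.4850
det(I−A) = Σ_j (I−A)_1j·C_1j = (0.70)(0.6775) + (-0.40)(0.2000) + (-0.10)(0.2350) = 0.37075
adj(I−A) = Cᵀ =
  [ 0.6775   0.3900   0.2150]
  [ 0.2000   0.6350   0.2550]
  [ 0.2350   0.1900   0.4850]
(I − A)⁻¹ = adj(I−A) / det(I−A) ≈
  [   1.8274     1.0519     0.5799]
  [   0.5394     1.7127     0.6878]
  [   0.6339     0.5125     1.3082]
Δx = (I − A)⁻¹ Δd with Δd having +60 in the Shipbuilding component and 0 elsewhere.
So Δx_W = L_WS · (+60), where L_WS = adj(I−A)_WS / det(I−A) = 0.2000 / 0.37075.
Δx_W = 0.2000 × (+60) / 0.37075 = 12.00 / 0.37075 ≈ 32.37.

Δx_W = 32.37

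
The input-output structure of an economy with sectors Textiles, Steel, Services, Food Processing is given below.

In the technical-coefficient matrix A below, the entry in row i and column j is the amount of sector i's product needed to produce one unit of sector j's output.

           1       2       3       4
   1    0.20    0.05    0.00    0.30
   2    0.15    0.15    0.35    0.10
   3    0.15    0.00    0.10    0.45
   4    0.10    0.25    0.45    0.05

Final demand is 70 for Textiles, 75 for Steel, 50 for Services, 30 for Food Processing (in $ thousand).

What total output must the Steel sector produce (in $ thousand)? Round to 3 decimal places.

x_2 = 215.607

I − A =
  [   0.80    -0.05     0.00    -0.30]
  [  -0.15     0.85    -0.35    -0.10]
  [  -0.15     0.00     0.90    -0.45]
  [  -0.10    -0.25    -0.45     0.95]
Compute the cofactors C_ij = (−1)^(i+j)·(3×3 minor ij) of I−A; the adjugate is their transpose:
adj(I−A) = Cᵀ =
  [ 0.492750   0.100125   0.159875   0.241875]
  [ 0.179250   0.474750   0.311750   0.254250]
  [ 0.172500   0.110625   0.581625   0.341625]
  [ 0.180750   0.187875   0.374375   0.602625]
det(I−A) = Σ_j (I−A)_1j·C_1j = (0.80)(0.492750) + (-0.05)(0.179250) + (0.00)(0.172500) + (-0.30)(0.180750) = 0.3310125
(I − A)⁻¹ = adj(I−A) / det(I−A) ≈
  [   1.4886     0.3025     0.4830     0.7307]
  [   0.5415     1.4342     0.9418     0.7681]
  [   0.5211     0.3342     1.7571     1.0321]
  [   0.5461     0.5676     1.1310     1.8206]
x = (I − A)⁻¹ d = adj(I−A)·d / det(I−A), with det(I−A) = 0.3310125:
  x_1 = (0.492750·70 + 0.100125·75 + 0.159875·50 + 0.241875·30) / 0.3310125 = 57.251875 / 0.3310125 ≈ 172.960
  x_2 = (0.179250·70 + 0.474750·75 + 0.311750·50 + 0.254250·30) / 0.3310125 = 71.36875 / 0.3310125 ≈ 215.607
  x_3 = (0.172500·70 + 0.110625·75 + 0.581625·50 + 0.341625·30) / 0.3310125 = 59.701875 / 0.3310125 ≈ 180.361
  x_4 = (0.180750·70 + 0.187875·75 + 0.374375·50 + 0.602625·30) / 0.3310125 = 63.540625 / 0.3310125 ≈ 191.958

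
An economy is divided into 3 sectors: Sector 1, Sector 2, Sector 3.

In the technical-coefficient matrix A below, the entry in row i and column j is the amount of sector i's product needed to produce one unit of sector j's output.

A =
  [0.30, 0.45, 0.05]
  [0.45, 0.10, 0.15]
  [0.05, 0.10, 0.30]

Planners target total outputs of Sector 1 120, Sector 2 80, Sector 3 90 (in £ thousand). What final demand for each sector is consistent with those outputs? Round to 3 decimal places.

I − A =
  [   0.70    -0.45    -0.05]
  [  -0.45     0.90    -0.15]
  [  -0.05    -0.10     0.70]
d = (I − A) x:
  d_1 = (+0.70)·120 + (-0.45)·80 + (-0.05)·90 = 43.500
  d_2 = (-0.45)·120 + (+0.90)·80 + (-0.15)·90 = 4.500
  d_3 = (-0.05)·120 + (-0.10)·80 + (+0.70)·90 = 49.000

d_1 = 43.500, d_2 = 4.500, d_3 = 49.000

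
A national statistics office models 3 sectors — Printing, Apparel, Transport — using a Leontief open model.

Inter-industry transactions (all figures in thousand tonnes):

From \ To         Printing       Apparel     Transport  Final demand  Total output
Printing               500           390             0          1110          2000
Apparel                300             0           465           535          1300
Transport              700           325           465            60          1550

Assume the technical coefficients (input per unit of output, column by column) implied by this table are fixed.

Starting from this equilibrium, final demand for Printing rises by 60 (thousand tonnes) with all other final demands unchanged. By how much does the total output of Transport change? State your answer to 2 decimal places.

Technical coefficients a_ij = z_ij / X_j:
  a_11 = 500/2000 = 0.25, a_21 = 300/2000 = 0.15, a_31 = 700/2000 = 0.35
  a_12 = 390/1300 = 0.30, a_22 = 0/1300 = 0.00, a_32 = 325/1300 = 0.25
  a_13 = 0/1550 = 0.00, a_23 = 465/1550 = 0.30, a_33 = 465/1550 = 0.30
I − A =
  [   0.75    -0.30     0.00]
  [  -0.15     1.00    -0.30]
  [  -0.35    -0.25     0.70]
Cofactors of I−A, C_ij = (−1)^(i+j)·(minor ij) (rows/columns in the sector order above):
  C_11 = (1.00)(0.70) − (-0.30)(-0.25) = 0.6250
  C_12 = −[(-0.15)(0.70) − (-0.30)(-0.35)] = 0.2100
  C_13 = (-0.15)(-0.25) − (1.00)(-0.35) = 0.3875
  C_21 = −[(-0.30)(0.70) − (0.00)(-0.25)] = 0.2100
  C_22 = (0.75)(0.70) − (0.00)(-0.35) = 0.5250
  C_23 = −[(0.75)(-0.25) − (-0.30)(-0.35)] = 0.2925
  C_31 = (-0.30)(-0.30) − (0.00)(1.00) = 0.0900
  C_32 = −[(0.75)(-0.30) − (0.00)(-0.15)] = 0.2250
  C_33 = (0.75)(1.00) − (-0.30)(-0.15) = 0.7050
det(I−A) = Σ_j (I−A)_1j·C_1j = (0.75)(0.6250) + (-0.30)(0.2100) + (0.00)(0.3875) = 0.40575
adj(I−A) = Cᵀ =
  [ 0.6250   0.2100   0.0900]
  [ 0.2100   0.5250   0.2250]
  [ 0.3875   0.2925   0.7050]
(I − A)⁻¹ = adj(I−A) / det(I−A) ≈
  [   1.5404     0.5176     0.2218]
  [   0.5176     1.2939     0.5545]
  [   0.9550     0.7209     1.7375]
Δx = (I − A)⁻¹ Δd with Δd having +60 in the Printing component and 0 elsewhere.
So Δx_3 = L_31 · (+60), where L_31 = adj(I−A)_31 / det(I−A) = 0.3875 / 0.40575.
Δx_3 = 0.3875 × (+60) / 0.40575 = 23.25 / 0.40575 ≈ 57.30.

Δx_3 = 57.30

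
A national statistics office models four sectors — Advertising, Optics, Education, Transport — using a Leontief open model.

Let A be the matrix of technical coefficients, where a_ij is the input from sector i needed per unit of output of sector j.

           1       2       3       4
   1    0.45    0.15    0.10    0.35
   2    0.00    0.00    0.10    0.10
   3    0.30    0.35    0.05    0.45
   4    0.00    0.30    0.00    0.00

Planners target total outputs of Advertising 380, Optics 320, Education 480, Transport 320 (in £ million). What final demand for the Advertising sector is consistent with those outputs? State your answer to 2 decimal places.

I − A =
  [   0.55    -0.15    -0.10    -0.35]
  [   0.00     1.00    -0.10    -0.10]
  [  -0.30    -0.35     0.95    -0.45]
  [   0.00    -0.30     0.00     1.00]
d = (I − A) x:
  d_1 = (+0.55)·380 + (-0.15)·320 + (-0.10)·480 + (-0.35)·320 = 1.00
  d_2 = (+0.00)·380 + (+1.00)·320 + (-0.10)·480 + (-0.10)·320 = 240.00
  d_3 = (-0.30)·380 + (-0.35)·320 + (+0.95)·480 + (-0.45)·320 = 86.00
  d_4 = (+0.00)·380 + (-0.30)·320 + (+0.00)·480 + (+1.00)·320 = 224.00

d_1 = 1.00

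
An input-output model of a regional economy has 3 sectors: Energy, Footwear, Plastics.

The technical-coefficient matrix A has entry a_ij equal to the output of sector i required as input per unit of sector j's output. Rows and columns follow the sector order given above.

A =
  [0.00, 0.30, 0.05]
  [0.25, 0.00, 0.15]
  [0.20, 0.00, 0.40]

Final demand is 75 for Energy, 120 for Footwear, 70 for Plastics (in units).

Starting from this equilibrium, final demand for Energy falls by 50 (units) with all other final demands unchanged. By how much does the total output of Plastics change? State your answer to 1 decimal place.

Δx_P = -18.7

I − A =
  [   1.00    -0.30    -0.05]
  [  -0.25     1.00    -0.15]
  [  -0.20     0.00     0.60]
Cofactors of I−A, C_ij = (−1)^(i+j)·(minor ij) (rows/columns in the sector order above):
  C_11 = (1.00)(0.60) − (-0.15)(0.00) = 0.6000
  C_12 = −[(-0.25)(0.60) − (-0.15)(-0.20)] = 0.1800
  C_13 = (-0.25)(0.00) − (1.00)(-0.20) = 0.2000
  C_21 = −[(-0.30)(0.60) − (-0.05)(0.00)] = 0.1800
  C_22 = (1.00)(0.60) − (-0.05)(-0.20) = 0.5900
  C_23 = −[(1.00)(0.00) − (-0.30)(-0.20)] = 0.0600
  C_31 = (-0.30)(-0.15) − (-0.05)(1.00) = 0.0950
  C_32 = −[(1.00)(-0.15) − (-0.05)(-0.25)] = 0.1625
  C_33 = (1.00)(1.00) − (-0.30)(-0.25) = 0.9250
det(I−A) = Σ_j (I−A)_1j·C_1j = (1.00)(0.6000) + (-0.30)(0.1800) + (-0.05)(0.2000) = 0.5360
adj(I−A) = Cᵀ =
  [ 0.6000   0.1800   0.0950]
  [ 0.1800   0.5900   0.1625]
  [ 0.2000   0.0600   0.9250]
(I − A)⁻¹ = adj(I−A) / det(I−A) ≈
  [   1.1194     0.3358     0.1772]
  [   0.3358     1.1007     0.3032]
  [   0.3731     0.1119     1.7257]
Δx = (I − A)⁻¹ Δd with Δd having -50 in the Energy component and 0 elsewhere.
So Δx_P = L_PE · (-50), where L_PE = adj(I−A)_PE / det(I−A) = 0.2000 / 0.5360.
Δx_P = 0.2000 × (-50) / 0.5360 = -10.00 / 0.5360 ≈ -18.7.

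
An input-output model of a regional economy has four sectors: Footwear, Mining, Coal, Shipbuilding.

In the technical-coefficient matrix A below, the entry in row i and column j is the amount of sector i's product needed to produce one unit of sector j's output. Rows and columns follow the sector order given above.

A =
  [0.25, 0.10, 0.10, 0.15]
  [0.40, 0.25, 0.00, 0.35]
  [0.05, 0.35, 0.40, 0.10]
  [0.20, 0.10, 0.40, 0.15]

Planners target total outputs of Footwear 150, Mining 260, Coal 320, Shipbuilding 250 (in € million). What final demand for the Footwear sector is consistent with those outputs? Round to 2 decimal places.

I − A =
  [   0.75    -0.10    -0.10    -0.15]
  [  -0.40     0.75     0.00    -0.35]
  [  -0.05    -0.35     0.60    -0.10]
  [  -0.20    -0.10    -0.40     0.85]
d = (I − A) x:
  d_1 = (+0.75)·150 + (-0.10)·260 + (-0.10)·320 + (-0.15)·250 = 17.00
  d_2 = (-0.40)·150 + (+0.75)·260 + (+0.00)·320 + (-0.35)·250 = 47.50
  d_3 = (-0.05)·150 + (-0.35)·260 + (+0.60)·320 + (-0.10)·250 = 68.50
  d_4 = (-0.20)·150 + (-0.10)·260 + (-0.40)·320 + (+0.85)·250 = 28.50

d_1 = 17.00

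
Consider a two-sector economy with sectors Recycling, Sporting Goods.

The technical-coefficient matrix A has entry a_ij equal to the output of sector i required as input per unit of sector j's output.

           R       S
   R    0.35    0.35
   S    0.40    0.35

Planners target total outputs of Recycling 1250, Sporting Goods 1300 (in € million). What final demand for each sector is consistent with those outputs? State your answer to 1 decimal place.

d_R = 357.5, d_S = 345.0

I − A =
  [   0.65    -0.35]
  [  -0.40     0.65]
d = (I − A) x:
  d_R = (+0.65)·1250 + (-0.35)·1300 = 357.5
  d_S = (-0.40)·1250 + (+0.65)·1300 = 345.0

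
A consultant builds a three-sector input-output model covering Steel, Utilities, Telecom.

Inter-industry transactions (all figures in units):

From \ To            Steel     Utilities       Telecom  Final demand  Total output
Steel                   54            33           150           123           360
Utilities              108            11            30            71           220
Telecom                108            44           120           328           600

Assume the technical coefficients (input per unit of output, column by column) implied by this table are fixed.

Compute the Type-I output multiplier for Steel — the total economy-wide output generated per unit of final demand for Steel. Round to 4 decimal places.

m_S = 2.6316

Technical coefficients a_ij = z_ij / X_j:
  a_SS = 54/360 = 0.15, a_US = 108/360 = 0.30, a_TS = 108/360 = 0.30
  a_SU = 33/220 = 0.15, a_UU = 11/220 = 0.05, a_TU = 44/220 = 0.20
  a_ST = 150/600 = 0.25, a_UT = 30/600 = 0.05, a_TT = 120/600 = 0.20
I − A =
  [   0.85    -0.15    -0.25]
  [  -0.30     0.95    -0.05]
  [  -0.30    -0.20     0.80]
Cofactors of I−A, C_ij = (−1)^(i+j)·(minor ij) (rows/columns in the sector order above):
  C_11 = (0.95)(0.80) − (-0.05)(-0.20) = 0.7500
  C_12 = −[(-0.30)(0.80) − (-0.05)(-0.30)] = 0.2550
  C_13 = (-0.30)(-0.20) − (0.95)(-0.30) = 0.3450
  C_21 = −[(-0.15)(0.80) − (-0.25)(-0.20)] = 0.1700
  C_22 = (0.85)(0.80) − (-0.25)(-0.30) = 0.6050
  C_23 = −[(0.85)(-0.20) − (-0.15)(-0.30)] = 0.2150
  C_31 = (-0.15)(-0.05) − (-0.25)(0.95) = 0.2450
  C_32 = −[(0.85)(-0.05) − (-0.25)(-0.30)] = 0.1175
  C_33 = (0.85)(0.95) − (-0.15)(-0.30) = 0.7625
det(I−A) = Σ_j (I−A)_1j·C_1j = (0.85)(0.7500) + (-0.15)(0.2550) + (-0.25)(0.3450) = 0.5130
adj(I−A) = Cᵀ =
  [ 0.7500   0.1700   0.2450]
  [ 0.2550   0.6050   0.1175]
  [ 0.3450   0.2150   0.7625]
(I − A)⁻¹ = adj(I−A) / det(I−A) ≈
  [   1.46199     0.33138     0.47758]
  [   0.49708     1.17934     0.22904]
  [   0.67251     0.41910     1.48635]
The output multiplier for sector j is the column-j sum of the Leontief inverse (I − A)⁻¹ = adj(I−A) / det(I−A).
Column S of adj(I−A): (0.7500, 0.2550, 0.3450); det(I−A) = 0.5130.
m_S = (0.7500 + 0.2550 + 0.3450) / 0.5130 = 1.35 / 0.5130 ≈ 2.6316.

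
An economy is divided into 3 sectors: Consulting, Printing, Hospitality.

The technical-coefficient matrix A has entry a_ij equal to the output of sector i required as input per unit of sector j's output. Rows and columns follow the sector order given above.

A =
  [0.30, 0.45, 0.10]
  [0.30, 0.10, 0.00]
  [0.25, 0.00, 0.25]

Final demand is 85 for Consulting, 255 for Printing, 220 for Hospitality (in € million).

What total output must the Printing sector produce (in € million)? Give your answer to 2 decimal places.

x_2 = 439.35

I − A =
  [   0.70    -0.45    -0.10]
  [  -0.30     0.90     0.00]
  [  -0.25     0.00     0.75]
Cofactors of I−A, C_ij = (−1)^(i+j)·(minor ij) (rows/columns in the sector order above):
  C_11 = (0.90)(0.75) − (0.00)(0.00) = 0.6750
  C_12 = −[(-0.30)(0.75) − (0.00)(-0.25)] = 0.2250
  C_13 = (-0.30)(0.00) − (0.90)(-0.25) = 0.2250
  C_21 = −[(-0.45)(0.75) − (-0.10)(0.00)] = 0.3375
  C_22 = (0.70)(0.75) − (-0.10)(-0.25) = 0.5000
  C_23 = −[(0.70)(0.00) − (-0.45)(-0.25)] = 0.1125
  C_31 = (-0.45)(0.00) − (-0.10)(0.90) = 0.0900
  C_32 = −[(0.70)(0.00) − (-0.10)(-0.30)] = 0.0300
  C_33 = (0.70)(0.90) − (-0.45)(-0.30) = 0.4950
det(I−A) = Σ_j (I−A)_1j·C_1j = (0.70)(0.6750) + (-0.45)(0.2250) + (-0.10)(0.2250) = 0.34875
adj(I−A) = Cᵀ =
  [ 0.6750   0.3375   0.0900]
  [ 0.2250   0.5000   0.0300]
  [ 0.2250   0.1125   0.4950]
(I − A)⁻¹ = adj(I−A) / det(I−A) ≈
  [   1.9355     0.9677     0.2581]
  [   0.6452     1.4337     0.0860]
  [   0.6452     0.3226     1.4194]
x = (I − A)⁻¹ d = adj(I−A)·d / det(I−A), with det(I−A) = 0.34875:
  x_1 = (0.6750·85 + 0.3375·255 + 0.0900·220) / 0.34875 = 163.2375 / 0.34875 ≈ 468.06
  x_2 = (0.2250·85 + 0.5000·255 + 0.0300·220) / 0.34875 = 153.225 / 0.34875 ≈ 439.35
  x_3 = (0.2250·85 + 0.1125·255 + 0.4950·220) / 0.34875 = 156.7125 / 0.34875 ≈ 449.35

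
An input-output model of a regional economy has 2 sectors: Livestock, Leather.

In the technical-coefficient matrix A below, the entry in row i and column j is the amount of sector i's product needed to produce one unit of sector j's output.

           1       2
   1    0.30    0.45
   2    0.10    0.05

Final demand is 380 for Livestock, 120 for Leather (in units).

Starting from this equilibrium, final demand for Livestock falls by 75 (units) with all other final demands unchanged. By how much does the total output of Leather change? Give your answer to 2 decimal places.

I − A =
  [   0.70    -0.45]
  [  -0.10     0.95]
det(I−A) = (0.70)(0.95) − (-0.45)(-0.10) = 0.6200
adj(I−A) = [[0.95, 0.45], [0.10, 0.70]]
(I − A)⁻¹ = adj(I−A) / det(I−A) ≈
  [   1.5323     0.7258]
  [   0.1613     1.1290]
Δx = (I − A)⁻¹ Δd with Δd having -75 in the Livestock component and 0 elsewhere.
So Δx_2 = L_21 · (-75), where L_21 = adj(I−A)_21 / det(I−A) = 0.10 / 0.6200.
Δx_2 = 0.10 × (-75) / 0.6200 = -7.50 / 0.6200 ≈ -12.10.

Δx_2 = -12.10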